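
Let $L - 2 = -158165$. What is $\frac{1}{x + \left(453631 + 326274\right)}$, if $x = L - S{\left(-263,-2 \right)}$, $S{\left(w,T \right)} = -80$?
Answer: $\frac{1}{621822} \approx 1.6082 \cdot 10^{-6}$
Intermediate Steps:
$L = -158163$ ($L = 2 - 158165 = -158163$)
$x = -158083$ ($x = -158163 - -80 = -158163 + 80 = -158083$)
$\frac{1}{x + \left(453631 + 326274\right)} = \frac{1}{-158083 + \left(453631 + 326274\right)} = \frac{1}{-158083 + 779905} = \frac{1}{621822}$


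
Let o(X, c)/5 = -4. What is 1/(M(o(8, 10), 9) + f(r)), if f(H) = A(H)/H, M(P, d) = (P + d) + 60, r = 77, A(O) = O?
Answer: 1/50 ≈ 0.020000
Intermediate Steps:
o(X, c) = -20 (o(X, c) = 5*(-4) = -20)
M(P, d) = 60 + P + d
f(H) = 1 (f(H) = H/H = 1)
1/(M(o(8, 10), 9) + f(r)) = 1/((60 - 20 + 9) + 1) = 1/(49 + 1) = 1/50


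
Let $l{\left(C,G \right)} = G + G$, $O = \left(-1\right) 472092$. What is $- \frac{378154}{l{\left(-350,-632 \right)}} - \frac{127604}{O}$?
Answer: $\frac{22335596203}{74590536} \approx 299.44$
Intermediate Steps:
$O = -472092$
$l{\left(C,G \right)} = 2 G$
$- \frac{378154}{l{\left(-350,-632 \right)}} - \frac{127604}{O} = - \frac{378154}{2 \left(-632\right)} - \frac{127604}{-472092} = - \frac{378154}{-1264} - - \frac{31901}{118023} = \left(-378154\right) \left(- \frac{1}{1264}\right) + \frac{31901}{118023} = \frac{189077}{632} + \frac{31901}{118023} = \frac{22335596203}{74590536}$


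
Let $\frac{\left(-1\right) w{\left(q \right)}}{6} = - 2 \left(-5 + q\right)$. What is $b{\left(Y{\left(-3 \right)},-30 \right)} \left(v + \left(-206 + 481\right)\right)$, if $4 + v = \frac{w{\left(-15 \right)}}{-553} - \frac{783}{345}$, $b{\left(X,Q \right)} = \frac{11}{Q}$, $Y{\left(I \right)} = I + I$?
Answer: $- \frac{94146316}{953925} \approx -98.694$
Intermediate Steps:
$w{\left(q \right)} = -60 + 12 q$ ($w{\left(q \right)} = - 6 \left(- 2 \left(-5 + q\right)\right) = - 6 \left(10 - 2 q\right) = -60 + 12 q$)
$Y{\left(I \right)} = 2 I$
$v = - \frac{371113}{63595}$ ($v = -4 - \left(\frac{261}{115} - \frac{-60 + 12 \left(-15\right)}{-553}\right) = -4 - \left(\frac{261}{115} - \left(-60 - 180\right) \left(- \frac{1}{553}\right)\right) = -4 - \frac{116733}{63595} = - \frac{371113}{63595} \approx -5.8356$)
$b{\left(Y{\left(-3 \right)},-30 \right)} \left(v + \left(-206 + 481\right)\right) = \frac{11}{-30} \left(- \frac{371113}{63595} + \left(-206 + 481\right)\right) = 11 \left(- \frac{1}{30}\right) \left(- \frac{371113}{63595} + 275\right) = \left(- \frac{11}{30}\right) \frac{17117512}{63595} = - \frac{94146316}{953925}$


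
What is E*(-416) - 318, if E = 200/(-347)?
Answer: -27146/347 ≈ -78.231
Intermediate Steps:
E = -200/347 (E = 200*(-1/347) = -200/347 ≈ -0.57637)
E*(-416) - 318 = -200/347*(-416) - 318 = 83200/347 - 318 = -27146/347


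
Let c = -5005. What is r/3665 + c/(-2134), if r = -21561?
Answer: -2515259/711010 ≈ -3.5376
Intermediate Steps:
r/3665 + c/(-2134) = -21561/3665 - 5005/(-2134) = -21561*1/3665 - 5005*(-1/2134) = -21561/3665 + 455/194 = -2515259/711010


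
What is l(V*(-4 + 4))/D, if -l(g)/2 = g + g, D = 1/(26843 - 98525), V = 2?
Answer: 0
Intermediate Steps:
D = -1/71682 (D = 1/(-71682) = -1/71682 ≈ -1.3950e-5)
l(g) = -4*g (l(g) = -2*(g + g) = -4*g)
l(V*(-4 + 4))/D = (-8*(-4 + 4))/(-1/71682) = -8*0*(-71682) = -4*0*(-71682) = 0*(-71682) = 0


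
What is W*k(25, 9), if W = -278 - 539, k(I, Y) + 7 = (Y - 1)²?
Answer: -46569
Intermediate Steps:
k(I, Y) = -7 + (-1 + Y)² (k(I, Y) = -7 + (Y - 1)² = -7 + (-1 + Y)²)
W = -817
W*k(25, 9) = -817*(-7 + (-1 + 9)²) = -817*(-7 + 8²) = -817*(-7 + 64) = -817*57 = -46569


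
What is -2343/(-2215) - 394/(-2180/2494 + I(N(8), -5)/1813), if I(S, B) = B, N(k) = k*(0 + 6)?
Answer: 79107085709/175641083 ≈ 450.39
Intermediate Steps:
N(k) = 6*k (N(k) = k*6 = 6*k)
-2343/(-2215) - 394/(-2180/2494 + I(N(8), -5)/1813) = -2343/(-2215) - 394/(-2180/2494 - 5/1813) = -2343*(-1/2215) - 394/(-2180*1/2494 - 5*1/1813) = 2343/2215 - 394/(-1090/1247 - 5/1813) = 2343/2215 - 394/(-1982405/2260811) = 2343/2215 - 394*(-2260811/1982405) = 2343/2215 + 890759534/1982405 = 79107085709/175641083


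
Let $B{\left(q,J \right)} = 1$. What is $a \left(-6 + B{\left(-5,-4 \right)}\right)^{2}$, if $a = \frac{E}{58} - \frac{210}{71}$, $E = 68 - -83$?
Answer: $- \frac{36475}{4118} \approx -8.8575$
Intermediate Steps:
$E = 151$ ($E = 68 + 83 = 151$)
$a = - \frac{1459}{4118}$ ($a = \frac{151}{58} - \frac{210}{71} = - \frac{1459}{4118} \approx -0.3543$)
$a \left(-6 + B{\left(-5,-4 \right)}\right)^{2} = - \frac{1459 \left(-6 + 1\right)^{2}}{4118} = - \frac{1459 \left(-5\right)^{2}}{4118} = \left(- \frac{1459}{4118}\right) 25 = - \frac{36475}{4118}$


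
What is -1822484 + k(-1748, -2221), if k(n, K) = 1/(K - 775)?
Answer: -5460162065/2996 ≈ -1.8225e+6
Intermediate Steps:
k(n, K) = 1/(-775 + K)
-1822484 + k(-1748, -2221) = -1822484 + 1/(-775 - 2221) = -1822484 + 1/(-2996) = -1822484 - 1/2996 = -5460162065/2996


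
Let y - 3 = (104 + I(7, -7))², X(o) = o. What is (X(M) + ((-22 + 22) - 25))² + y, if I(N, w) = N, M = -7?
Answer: 13348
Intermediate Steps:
y = 12324 (y = 3 + (104 + 7)² = 3 + 111² = 3 + 12321 = 12324)
(X(M) + ((-22 + 22) - 25))² + y = (-7 + ((-22 + 22) - 25))² + 12324 = (-7 + (0 - 25))² + 12324 = (-7 - 25)² + 12324 = (-32)² + 12324 = 1024 + 12324 = 13348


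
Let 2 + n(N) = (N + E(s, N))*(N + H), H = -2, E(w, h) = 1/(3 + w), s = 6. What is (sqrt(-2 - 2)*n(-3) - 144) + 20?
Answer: -124 + 224*I/9 ≈ -124.0 + 24.889*I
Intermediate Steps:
n(N) = -2 + (-2 + N)*(1/9 + N) (n(N) = -2 + (N + 1/(3 + 6))*(N - 2) = -2 + (N + 1/9)*(-2 + N) = -2 + (1/9 + N)*(-2 + N) = -2 + (-2 + N)*(1/9 + N))
(sqrt(-2 - 2)*n(-3) - 144) + 20 = (sqrt(-2 - 2)*(-20/9 + (-3)**2 - 17/9*(-3)) - 144) + 20 = (sqrt(-4)*(-20/9 + 9 + 17/3) - 144) + 20 = ((2*I)*(112/9) - 144) + 20 = (224*I/9 - 144) + 20 = (-144 + 224*I/9) + 20 = -124 + 224*I/9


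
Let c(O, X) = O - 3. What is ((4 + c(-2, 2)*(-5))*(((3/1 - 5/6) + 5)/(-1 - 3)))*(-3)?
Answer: 1247/8 ≈ 155.88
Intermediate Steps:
c(O, X) = -3 + O
((4 + c(-2, 2)*(-5))*(((3/1 - 5/6) + 5)/(-1 - 3)))*(-3) = ((4 + (-3 - 2)*(-5))*(((3/1 - 5/6) + 5)/(-1 - 3)))*(-3) = ((4 - 5*(-5))*(((3*1 - 5*⅙) + 5)/(-4)))*(-3) = ((4 + 25)*(((3 - ⅚) + 5)*(-¼)))*(-3) = (29*((13/6 + 5)*(-¼)))*(-3) = (29*((43/6)*(-¼)))*(-3) = (29*(-43/24))*(-3) = -1247/24*(-3) = 1247/8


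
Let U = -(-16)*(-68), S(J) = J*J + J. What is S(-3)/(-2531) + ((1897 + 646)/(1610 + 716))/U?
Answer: -21620461/6405171328 ≈ -0.0033755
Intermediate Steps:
S(J) = J + J² (S(J) = J² + J = J + J²)
U = -1088 (U = -16*68 = -1088)
S(-3)/(-2531) + ((1897 + 646)/(1610 + 716))/U = -3*(1 - 3)/(-2531) + ((1897 + 646)/(1610 + 716))/(-1088) = -3*(-2)*(-1/2531) + (2543/2326)*(-1/1088) = 6*(-1/2531) + (2543*(1/2326))*(-1/1088) = -6/2531 + (2543/2326)*(-1/1088) = -6/2531 - 2543/2530688 = -21620461/6405171328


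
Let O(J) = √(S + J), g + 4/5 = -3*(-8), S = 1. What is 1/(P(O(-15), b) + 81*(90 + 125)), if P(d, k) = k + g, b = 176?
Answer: 5/88071 ≈ 5.6772e-5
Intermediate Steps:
g = 116/5 (g = -⅘ - 3*(-8) = -⅘ + 24 = 116/5 ≈ 23.200)
O(J) = √(1 + J)
P(d, k) = 116/5 + k (P(d, k) = k + 116/5 = 116/5 + k)
1/(P(O(-15), b) + 81*(90 + 125)) = 1/((116/5 + 176) + 81*(90 + 125)) = 1/(996/5 + 81*215) = 1/(996/5 + 17415) = 1/(88071/5) = 5/88071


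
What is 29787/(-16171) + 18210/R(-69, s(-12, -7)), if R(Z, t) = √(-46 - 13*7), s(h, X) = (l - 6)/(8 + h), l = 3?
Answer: -29787/16171 - 18210*I*√137/137 ≈ -1.842 - 1555.8*I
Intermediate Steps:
s(h, X) = -3/(8 + h) (s(h, X) = (3 - 6)/(8 + h) = -3/(8 + h))
R(Z, t) = I*√137 (R(Z, t) = √(-46 - 91) = √(-137) = I*√137)
29787/(-16171) + 18210/R(-69, s(-12, -7)) = 29787/(-16171) + 18210/((I*√137)) = 29787*(-1/16171) + 18210*(-I*√137/137) = -29787/16171 - 18210*I*√137/137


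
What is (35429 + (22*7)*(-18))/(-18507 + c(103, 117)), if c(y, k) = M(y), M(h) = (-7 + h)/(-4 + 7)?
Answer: -32657/18475 ≈ -1.7676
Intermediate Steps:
M(h) = -7/3 + h/3 (M(h) = (-7 + h)/3 = (-7 + h)*(⅓) = -7/3 + h/3)
c(y, k) = -7/3 + y/3
(35429 + (22*7)*(-18))/(-18507 + c(103, 117)) = (35429 + (22*7)*(-18))/(-18507 + (-7/3 + (⅓)*103)) = (35429 + 154*(-18))/(-18507 + (-7/3 + 103/3)) = (35429 - 2772)/(-18507 + 32) = 32657/(-18475) = 32657*(-1/18475) = -32657/18475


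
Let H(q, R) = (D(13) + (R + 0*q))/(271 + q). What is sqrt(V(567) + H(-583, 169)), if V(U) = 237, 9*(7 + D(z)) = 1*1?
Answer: sqrt(51794886)/468 ≈ 15.378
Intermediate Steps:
D(z) = -62/9 (D(z) = -7 + (1*1)/9 = -7 + (1/9)*1 = -7 + 1/9 = -62/9)
H(q, R) = (-62/9 + R)/(271 + q) (H(q, R) = (-62/9 + (R + 0*q))/(271 + q) = (-62/9 + (R + 0))/(271 + q) = (-62/9 + R)/(271 + q))
sqrt(V(567) + H(-583, 169)) = sqrt(237 + (-62/9 + 169)/(271 - 583)) = sqrt(237 + (1459/9)/(-312)) = sqrt(237 - 1/312*1459/9) = sqrt(237 - 1459/2808) = sqrt(664037/2808) = sqrt(51794886)/468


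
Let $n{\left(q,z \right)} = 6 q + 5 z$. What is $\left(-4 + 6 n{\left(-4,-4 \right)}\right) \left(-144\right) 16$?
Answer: $617472$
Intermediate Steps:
$n{\left(q,z \right)} = 5 z + 6 q$
$\left(-4 + 6 n{\left(-4,-4 \right)}\right) \left(-144\right) 16 = \left(-4 + 6 \left(5 \left(-4\right) + 6 \left(-4\right)\right)\right) \left(-144\right) 16 = \left(-4 + 6 \left(-20 - 24\right)\right) \left(-144\right) 16 = \left(-4 + 6 \left(-44\right)\right) \left(-144\right) 16 = \left(-4 - 264\right) \left(-144\right) 16 = \left(-268\right) \left(-144\right) 16 = 38592 \cdot 16 = 617472$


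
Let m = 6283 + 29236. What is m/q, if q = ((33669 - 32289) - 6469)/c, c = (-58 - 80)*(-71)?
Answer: -348015162/5089 ≈ -68386.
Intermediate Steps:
c = 9798 (c = -138*(-71) = 9798)
q = -5089/9798 (q = ((33669 - 32289) - 6469)/9798 = (1380 - 6469)*(1/9798) = -5089*1/9798 = -5089/9798 ≈ -0.51939)
m = 35519
m/q = 35519/(-5089/9798) = 35519*(-9798/5089) = -348015162/5089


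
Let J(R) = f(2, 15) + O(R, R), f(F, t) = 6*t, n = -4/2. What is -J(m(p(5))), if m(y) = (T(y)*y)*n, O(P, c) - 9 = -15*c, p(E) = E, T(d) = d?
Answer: -849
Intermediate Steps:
n = -2 (n = -4*½ = -2)
O(P, c) = 9 - 15*c
m(y) = -2*y² (m(y) = (y*y)*(-2) = y²*(-2) = -2*y²)
J(R) = 99 - 15*R (J(R) = 6*15 + (9 - 15*R) = 90 + (9 - 15*R) = 99 - 15*R)
-J(m(p(5))) = -(99 - (-30)*5²) = -(99 - (-30)*25) = -(99 - 15*(-50)) = -(99 + 750) = -1*849 = -849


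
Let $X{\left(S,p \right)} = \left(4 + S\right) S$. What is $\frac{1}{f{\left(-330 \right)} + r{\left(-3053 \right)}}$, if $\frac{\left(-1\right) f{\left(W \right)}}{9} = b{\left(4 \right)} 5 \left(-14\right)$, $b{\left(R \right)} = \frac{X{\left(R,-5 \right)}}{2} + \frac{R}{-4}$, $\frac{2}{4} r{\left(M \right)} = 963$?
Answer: $\frac{1}{11376} \approx 8.7904 \cdot 10^{-5}$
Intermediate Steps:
$X{\left(S,p \right)} = S \left(4 + S\right)$
$r{\left(M \right)} = 1926$ ($r{\left(M \right)} = 2 \cdot 963 = 1926$)
$b{\left(R \right)} = - \frac{R}{4} + \frac{R \left(4 + R\right)}{2}$ ($b{\left(R \right)} = \frac{R \left(4 + R\right)}{2} + \frac{R}{-4} = R \left(4 + R\right) \frac{1}{2} + R \left(- \frac{1}{4}\right) = \frac{R \left(4 + R\right)}{2} - \frac{R}{4} = - \frac{R}{4} + \frac{R \left(4 + R\right)}{2}$)
$f{\left(W \right)} = 9450$ ($f{\left(W \right)} = - 9 \cdot \frac{1}{4} \cdot 4 \left(7 + 2 \cdot 4\right) 5 \left(-14\right) = - 9 \cdot \frac{1}{4} \cdot 4 \left(7 + 8\right) 5 \left(-14\right) = - 9 \cdot \frac{1}{4} \cdot 4 \cdot 15 \cdot 5 \left(-14\right) = - 9 \cdot 15 \cdot 5 \left(-14\right) = - 9 \cdot 75 \left(-14\right) = \left(-9\right) \left(-1050\right) = 9450$)
$\frac{1}{f{\left(-330 \right)} + r{\left(-3053 \right)}} = \frac{1}{9450 + 1926} = \frac{1}{11376}$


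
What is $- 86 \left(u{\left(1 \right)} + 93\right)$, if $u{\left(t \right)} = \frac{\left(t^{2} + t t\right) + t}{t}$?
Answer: $-8256$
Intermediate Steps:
$u{\left(t \right)} = \frac{t + 2 t^{2}}{t}$ ($u{\left(t \right)} = \frac{\left(t^{2} + t^{2}\right) + t}{t} = \frac{2 t^{2} + t}{t} = \frac{t + 2 t^{2}}{t}$)
$- 86 \left(u{\left(1 \right)} + 93\right) = - 86 \left(\left(1 + 2 \cdot 1\right) + 93\right) = - 86 \left(\left(1 + 2\right) + 93\right) = - 86 \left(3 + 93\right) = \left(-86\right) 96 = -8256$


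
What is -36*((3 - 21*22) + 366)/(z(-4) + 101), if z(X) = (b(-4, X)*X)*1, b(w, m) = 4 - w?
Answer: 1116/23 ≈ 48.522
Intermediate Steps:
z(X) = 8*X (z(X) = ((4 - 1*(-4))*X)*1 = ((4 + 4)*X)*1 = (8*X)*1 = 8*X)
-36*((3 - 21*22) + 366)/(z(-4) + 101) = -36*((3 - 21*22) + 366)/(8*(-4) + 101) = -36*((3 - 462) + 366)/(-32 + 101) = -36*(-459 + 366)/69 = -(-3348)/69 = -36*(-31/23) = 1116/23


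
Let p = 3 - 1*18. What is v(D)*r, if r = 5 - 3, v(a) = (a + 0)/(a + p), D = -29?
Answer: 29/22 ≈ 1.3182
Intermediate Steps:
p = -15 (p = 3 - 18 = -15)
v(a) = a/(-15 + a) (v(a) = (a + 0)/(a - 15) = a/(-15 + a))
r = 2
v(D)*r = -29/(-15 - 29)*2 = -29/(-44)*2 = -29*(-1/44)*2 = (29/44)*2 = 29/22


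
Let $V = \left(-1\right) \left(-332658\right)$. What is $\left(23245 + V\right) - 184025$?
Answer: $171878$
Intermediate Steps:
$V = 332658$
$\left(23245 + V\right) - 184025 = \left(23245 + 332658\right) - 184025 = 355903 - 184025 = 171878$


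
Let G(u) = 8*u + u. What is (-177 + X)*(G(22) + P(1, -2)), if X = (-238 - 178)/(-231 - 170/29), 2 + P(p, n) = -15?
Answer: -217878569/6869 ≈ -31719.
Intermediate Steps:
P(p, n) = -17 (P(p, n) = -2 - 15 = -17)
G(u) = 9*u
X = 12064/6869 (X = -416/(-231 - 170*1/29) = -416/(-231 - 170/29) = -416/(-6869/29) = -416*(-29/6869) = 12064/6869 ≈ 1.7563)
(-177 + X)*(G(22) + P(1, -2)) = (-177 + 12064/6869)*(9*22 - 17) = -1203749*(198 - 17)/6869 = -1203749/6869*181 = -217878569/6869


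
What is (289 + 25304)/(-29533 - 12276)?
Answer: -25593/41809 ≈ -0.61214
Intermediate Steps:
(289 + 25304)/(-29533 - 12276) = 25593/(-41809) = 25593*(-1/41809) = -25593/41809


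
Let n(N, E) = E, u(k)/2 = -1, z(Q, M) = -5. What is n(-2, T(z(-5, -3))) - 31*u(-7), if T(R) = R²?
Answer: 87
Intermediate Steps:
u(k) = -2 (u(k) = 2*(-1) = -2)
n(-2, T(z(-5, -3))) - 31*u(-7) = (-5)² - 31*(-2) = 25 + 62 = 87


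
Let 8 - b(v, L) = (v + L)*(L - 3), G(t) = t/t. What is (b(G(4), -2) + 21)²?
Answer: 576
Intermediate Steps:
G(t) = 1
b(v, L) = 8 - (-3 + L)*(L + v) (b(v, L) = 8 - (v + L)*(L - 3) = 8 - (L + v)*(-3 + L) = 8 - (-3 + L)*(L + v))
(b(G(4), -2) + 21)² = ((8 - 1*(-2)² + 3*(-2) + 3*1 - 1*(-2)*1) + 21)² = ((8 - 1*4 - 6 + 3 + 2) + 21)² = ((8 - 4 - 6 + 3 + 2) + 21)² = (3 + 21)² = 24² = 576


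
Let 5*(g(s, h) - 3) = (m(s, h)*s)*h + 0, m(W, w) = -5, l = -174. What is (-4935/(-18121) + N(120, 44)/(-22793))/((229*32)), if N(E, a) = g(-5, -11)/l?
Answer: 9785589439/263322739187808 ≈ 3.7162e-5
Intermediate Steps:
g(s, h) = 3 - h*s (g(s, h) = 3 + ((-5*s)*h + 0)/5 = 3 + (-5*h*s + 0)/5 = 3 + (-5*h*s)/5 = 3 - h*s)
N(E, a) = 26/87 (N(E, a) = (3 - 1*(-11)*(-5))/(-174) = (3 - 55)*(-1/174) = -52*(-1/174) = 26/87)
(-4935/(-18121) + N(120, 44)/(-22793))/((229*32)) = (-4935/(-18121) + (26/87)/(-22793))/((229*32)) = (-4935*(-1/18121) + (26/87)*(-1/22793))/7328 = (4935/18121 - 26/1982991)*(1/7328) = (9785589439/35933779911)*(1/7328) = 9785589439/263322739187808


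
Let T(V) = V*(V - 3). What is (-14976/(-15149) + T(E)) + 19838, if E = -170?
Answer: 746072928/15149 ≈ 49249.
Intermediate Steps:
T(V) = V*(-3 + V)
(-14976/(-15149) + T(E)) + 19838 = (-14976/(-15149) - 170*(-3 - 170)) + 19838 = (-14976*(-1/15149) - 170*(-173)) + 19838 = (14976/15149 + 29410) + 19838 = 445547066/15149 + 19838 = 746072928/15149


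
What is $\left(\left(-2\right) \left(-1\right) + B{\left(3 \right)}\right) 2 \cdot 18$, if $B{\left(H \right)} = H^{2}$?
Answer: $396$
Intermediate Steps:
$\left(\left(-2\right) \left(-1\right) + B{\left(3 \right)}\right) 2 \cdot 18 = \left(\left(-2\right) \left(-1\right) + 3^{2}\right) 2 \cdot 18 = \left(2 + 9\right) 2 \cdot 18 = 11 \cdot 2 \cdot 18 = 22 \cdot 18 = 396$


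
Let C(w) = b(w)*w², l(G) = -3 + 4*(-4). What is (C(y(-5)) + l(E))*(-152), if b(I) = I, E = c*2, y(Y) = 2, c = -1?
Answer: 1672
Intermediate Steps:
E = -2 (E = -1*2 = -2)
l(G) = -19 (l(G) = -3 - 16 = -19)
C(w) = w³ (C(w) = w*w² = w³)
(C(y(-5)) + l(E))*(-152) = (2³ - 19)*(-152) = (8 - 19)*(-152) = -11*(-152) = 1672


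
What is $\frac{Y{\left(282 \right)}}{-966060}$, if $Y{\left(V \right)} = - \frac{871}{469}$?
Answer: $\frac{13}{6762420} \approx 1.9224 \cdot 10^{-6}$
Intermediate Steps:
$Y{\left(V \right)} = - \frac{13}{7}$ ($Y{\left(V \right)} = \left(-871\right) \frac{1}{469} = - \frac{13}{7}$)
$\frac{Y{\left(282 \right)}}{-966060} = - \frac{13}{7 \left(-966060\right)} = \left(- \frac{13}{7}\right) \left(- \frac{1}{966060}\right) = \frac{13}{6762420}$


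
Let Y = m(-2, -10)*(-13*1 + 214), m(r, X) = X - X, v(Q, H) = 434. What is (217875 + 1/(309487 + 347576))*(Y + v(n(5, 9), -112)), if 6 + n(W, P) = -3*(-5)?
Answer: 62130398888684/657063 ≈ 9.4558e+7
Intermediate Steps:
n(W, P) = 9 (n(W, P) = -6 - 3*(-5) = -6 + 15 = 9)
m(r, X) = 0
Y = 0 (Y = 0*(-13*1 + 214) = 0*(-13 + 214) = 0*201 = 0)
(217875 + 1/(309487 + 347576))*(Y + v(n(5, 9), -112)) = (217875 + 1/(309487 + 347576))*(0 + 434) = (217875 + 1/657063)*434 = (143157601126/657063)*434 = 62130398888684/657063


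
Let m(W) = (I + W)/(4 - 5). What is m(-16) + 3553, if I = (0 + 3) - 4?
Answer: 3570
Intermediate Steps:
I = -1 (I = 3 - 4 = -1)
m(W) = 1 - W (m(W) = (-1 + W)/(4 - 5) = (-1 + W)/(-1) = (-1 + W)*(-1) = 1 - W)
m(-16) + 3553 = (1 - 1*(-16)) + 3553 = (1 + 16) + 3553 = 17 + 3553 = 3570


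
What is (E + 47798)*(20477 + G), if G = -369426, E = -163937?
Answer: 40526587911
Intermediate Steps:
(E + 47798)*(20477 + G) = (-163937 + 47798)*(20477 - 369426) = -116139*(-348949) = 40526587911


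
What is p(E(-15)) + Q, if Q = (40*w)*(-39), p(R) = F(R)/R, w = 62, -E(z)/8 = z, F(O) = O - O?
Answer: -96720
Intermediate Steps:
F(O) = 0
E(z) = -8*z
p(R) = 0 (p(R) = 0/R = 0)
Q = -96720 (Q = (40*62)*(-39) = 2480*(-39) = -96720)
p(E(-15)) + Q = 0 - 96720 = -96720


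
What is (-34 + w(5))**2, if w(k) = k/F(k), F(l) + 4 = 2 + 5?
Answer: 9409/9 ≈ 1045.4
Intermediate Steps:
F(l) = 3 (F(l) = -4 + (2 + 5) = -4 + 7 = 3)
w(k) = k/3
(-34 + w(5))**2 = (-34 + (1/3)*5)**2 = (-34 + 5/3)**2 = (-97/3)**2 = 9409/9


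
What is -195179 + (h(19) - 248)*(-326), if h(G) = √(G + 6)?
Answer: -115961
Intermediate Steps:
h(G) = √(6 + G)
-195179 + (h(19) - 248)*(-326) = -195179 + (√(6 + 19) - 248)*(-326) = -195179 + (√25 - 248)*(-326) = -195179 + (5 - 248)*(-326) = -195179 - 243*(-326) = -195179 + 79218 = -115961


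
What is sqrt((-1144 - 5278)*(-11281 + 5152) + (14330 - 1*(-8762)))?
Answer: sqrt(39383530) ≈ 6275.6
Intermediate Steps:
sqrt((-1144 - 5278)*(-11281 + 5152) + (14330 - 1*(-8762))) = sqrt(-6422*(-6129) + (14330 + 8762)) = sqrt(39360438 + 23092) = sqrt(39383530)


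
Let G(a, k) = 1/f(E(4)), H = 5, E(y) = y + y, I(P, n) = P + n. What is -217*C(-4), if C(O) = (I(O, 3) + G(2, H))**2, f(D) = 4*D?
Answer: -208537/1024 ≈ -203.65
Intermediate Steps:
E(y) = 2*y
G(a, k) = 1/32 (G(a, k) = 1/(4*(2*4)) = 1/(4*8) = 1/32)
C(O) = (97/32 + O)**2 (C(O) = ((O + 3) + 1/32)**2 = ((3 + O) + 1/32)**2 = (97/32 + O)**2)
-217*C(-4) = -217*(97 + 32*(-4))**2/1024 = -217*(97 - 128)**2/1024 = -217*(-31)**2/1024 = -217*961/1024 = -208537/1024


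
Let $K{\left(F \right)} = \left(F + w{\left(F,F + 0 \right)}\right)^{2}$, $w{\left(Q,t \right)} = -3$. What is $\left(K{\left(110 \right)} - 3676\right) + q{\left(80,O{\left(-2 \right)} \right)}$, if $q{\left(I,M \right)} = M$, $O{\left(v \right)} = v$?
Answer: $7771$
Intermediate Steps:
$K{\left(F \right)} = \left(-3 + F\right)^{2}$ ($K{\left(F \right)} = \left(F - 3\right)^{2} = \left(-3 + F\right)^{2}$)
$\left(K{\left(110 \right)} - 3676\right) + q{\left(80,O{\left(-2 \right)} \right)} = \left(\left(-3 + 110\right)^{2} - 3676\right) - 2 = \left(107^{2} - 3676\right) - 2 = \left(11449 - 3676\right) - 2 = 7773 - 2 = 7771$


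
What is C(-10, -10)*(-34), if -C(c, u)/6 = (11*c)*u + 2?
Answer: 224808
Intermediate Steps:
C(c, u) = -12 - 66*c*u (C(c, u) = -6*((11*c)*u + 2) = -6*(11*c*u + 2) = -6*(2 + 11*c*u) = -12 - 66*c*u)
C(-10, -10)*(-34) = (-12 - 66*(-10)*(-10))*(-34) = (-12 - 6600)*(-34) = -6612*(-34) = 224808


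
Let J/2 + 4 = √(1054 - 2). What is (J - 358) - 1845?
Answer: -2211 + 4*√263 ≈ -2146.1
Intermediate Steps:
J = -8 + 4*√263 (J = -8 + 2*√(1054 - 2) = -8 + 2*√1052 = -8 + 2*(2*√263) = -8 + 4*√263 ≈ 56.869)
(J - 358) - 1845 = ((-8 + 4*√263) - 358) - 1845 = (-366 + 4*√263) - 1845 = -2211 + 4*√263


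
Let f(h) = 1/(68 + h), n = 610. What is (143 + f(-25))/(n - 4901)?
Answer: -6150/184513 ≈ -0.033331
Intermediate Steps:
(143 + f(-25))/(n - 4901) = (143 + 1/(68 - 25))/(610 - 4901) = (143 + 1/43)/(-4291) = (143 + 1/43)*(-1/4291) = (6150/43)*(-1/4291) = -6150/184513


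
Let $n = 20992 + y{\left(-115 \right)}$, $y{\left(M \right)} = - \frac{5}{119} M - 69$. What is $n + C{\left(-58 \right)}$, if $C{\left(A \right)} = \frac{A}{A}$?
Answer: $\frac{2490531}{119} \approx 20929.0$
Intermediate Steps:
$y{\left(M \right)} = -69 - \frac{5 M}{119}$ ($y{\left(M \right)} = \left(-5\right) \frac{1}{119} M - 69 = - \frac{5 M}{119} - 69 = -69 - \frac{5 M}{119}$)
$C{\left(A \right)} = 1$
$n = \frac{2490412}{119}$ ($n = 20992 - \frac{7636}{119} = \frac{2490412}{119} \approx 20928.0$)
$n + C{\left(-58 \right)} = \frac{2490412}{119} + 1 = \frac{2490531}{119}$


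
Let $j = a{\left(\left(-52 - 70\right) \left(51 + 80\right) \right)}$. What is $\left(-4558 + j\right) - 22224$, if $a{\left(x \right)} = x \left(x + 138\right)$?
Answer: $253192026$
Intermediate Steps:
$a{\left(x \right)} = x \left(138 + x\right)$
$j = 253218808$ ($j = \left(-52 - 70\right) \left(51 + 80\right) \left(138 + \left(-52 - 70\right) \left(51 + 80\right)\right) = \left(-122\right) 131 \left(138 - 15982\right) = - 15982 \left(138 - 15982\right) = \left(-15982\right) \left(-15844\right) = 253218808$)
$\left(-4558 + j\right) - 22224 = \left(-4558 + 253218808\right) - 22224 = 253214250 - 22224 = 253192026$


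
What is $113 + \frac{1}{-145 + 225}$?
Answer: $\frac{9041}{80} \approx 113.01$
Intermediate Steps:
$113 + \frac{1}{-145 + 225} = 113 + \frac{1}{80} = \frac{9041}{80}$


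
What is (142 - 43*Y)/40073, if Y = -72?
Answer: 3238/40073 ≈ 0.080803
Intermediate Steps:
(142 - 43*Y)/40073 = (142 - 43*(-72))/40073 = (142 + 3096)*(1/40073) = 3238*(1/40073) = 3238/40073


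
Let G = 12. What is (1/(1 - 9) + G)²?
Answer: 9025/64 ≈ 141.02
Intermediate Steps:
(1/(1 - 9) + G)² = (1/(1 - 9) + 12)² = (1/(-8) + 12)² = (-⅛ + 12)² = (95/8)² = 9025/64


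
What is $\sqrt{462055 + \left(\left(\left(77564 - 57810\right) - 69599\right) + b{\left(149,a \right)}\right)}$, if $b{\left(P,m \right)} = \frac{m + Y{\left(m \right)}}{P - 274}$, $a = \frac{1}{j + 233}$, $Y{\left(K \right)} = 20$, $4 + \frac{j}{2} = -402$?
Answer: $\frac{\sqrt{86368524360045}}{14475} \approx 642.04$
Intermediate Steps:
$j = -812$ ($j = -8 + 2 \left(-402\right) = -8 - 804 = -812$)
$a = - \frac{1}{579}$ ($a = \frac{1}{-812 + 233} = \frac{1}{-579} = - \frac{1}{579} \approx -0.0017271$)
$b{\left(P,m \right)} = \frac{20 + m}{-274 + P}$ ($b{\left(P,m \right)} = \frac{m + 20}{P - 274} = \frac{20 + m}{-274 + P}$)
$\sqrt{462055 + \left(\left(\left(77564 - 57810\right) - 69599\right) + b{\left(149,a \right)}\right)} = \sqrt{462055 + \left(\left(\left(77564 - 57810\right) - 69599\right) + \frac{20 - \frac{1}{579}}{-274 + 149}\right)} = \sqrt{462055 + \left(\left(19754 - 69599\right) + \frac{1}{-125} \cdot \frac{11579}{579}\right)} = \sqrt{462055 - \frac{3607543454}{72375}} = \sqrt{\frac{29833687171}{72375}} = \frac{\sqrt{86368524360045}}{14475}$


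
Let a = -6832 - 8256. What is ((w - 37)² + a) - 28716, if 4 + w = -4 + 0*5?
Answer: -41779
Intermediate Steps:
w = -8 (w = -4 + (-4 + 0*5) = -4 + (-4 + 0) = -4 - 4 = -8)
a = -15088
((w - 37)² + a) - 28716 = ((-8 - 37)² - 15088) - 28716 = ((-45)² - 15088) - 28716 = (2025 - 15088) - 28716 = -13063 - 28716 = -41779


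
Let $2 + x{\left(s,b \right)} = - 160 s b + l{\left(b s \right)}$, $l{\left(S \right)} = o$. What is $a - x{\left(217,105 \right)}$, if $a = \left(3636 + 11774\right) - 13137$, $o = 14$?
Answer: $3647861$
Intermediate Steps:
$l{\left(S \right)} = 14$
$x{\left(s,b \right)} = 12 - 160 b s$ ($x{\left(s,b \right)} = -2 + \left(- 160 s b + 14\right) = -2 - \left(-14 + 160 b s\right) = 12 - 160 b s$)
$a = 2273$ ($a = 15410 - 13137 = 2273$)
$a - x{\left(217,105 \right)} = 2273 - \left(12 - 16800 \cdot 217\right) = 2273 - \left(12 - 3645600\right) = 2273 - -3645588 = 2273 + 3645588 = 3647861$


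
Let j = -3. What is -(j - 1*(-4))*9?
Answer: -9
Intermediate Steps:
-(j - 1*(-4))*9 = -(-3 - 1*(-4))*9 = -(-3 + 4)*9 = -1*1*9 = -1*9 = -9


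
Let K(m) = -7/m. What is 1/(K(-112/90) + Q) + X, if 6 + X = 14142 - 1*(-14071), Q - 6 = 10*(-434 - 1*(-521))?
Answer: 198943979/7053 ≈ 28207.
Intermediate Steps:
Q = 876 (Q = 6 + 10*(-434 - 1*(-521)) = 6 + 10*(-434 + 521) = 6 + 10*87 = 6 + 870 = 876)
X = 28207 (X = -6 + (14142 - 1*(-14071)) = -6 + (14142 + 14071) = -6 + 28213 = 28207)
1/(K(-112/90) + Q) + X = 1/(-7/((-112/90)) + 876) + 28207 = 1/(-7/((-112*1/90)) + 876) + 28207 = 1/(-7/(-56/45) + 876) + 28207 = 1/(-7*(-45/56) + 876) + 28207 = 1/(45/8 + 876) + 28207 = 1/(7053/8) + 28207 = 8/7053 + 28207 = 198943979/7053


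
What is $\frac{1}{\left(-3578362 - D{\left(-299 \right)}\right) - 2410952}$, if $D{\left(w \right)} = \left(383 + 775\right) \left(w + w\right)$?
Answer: $- \frac{1}{5296830} \approx -1.8879 \cdot 10^{-7}$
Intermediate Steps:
$D{\left(w \right)} = 2316 w$ ($D{\left(w \right)} = 1158 \cdot 2 w = 2316 w$)
$\frac{1}{\left(-3578362 - D{\left(-299 \right)}\right) - 2410952} = \frac{1}{\left(-3578362 - 2316 \left(-299\right)\right) - 2410952} = \frac{1}{\left(-3578362 - -692484\right) - 2410952} = \frac{1}{\left(-3578362 + 692484\right) - 2410952} = \frac{1}{-2885878 - 2410952} = \frac{1}{-5296830} = - \frac{1}{5296830}$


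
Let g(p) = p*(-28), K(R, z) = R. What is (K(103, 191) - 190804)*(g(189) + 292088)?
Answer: -54692283996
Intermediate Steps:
g(p) = -28*p
(K(103, 191) - 190804)*(g(189) + 292088) = (103 - 190804)*(-28*189 + 292088) = -190701*(-5292 + 292088) = -190701*286796 = -54692283996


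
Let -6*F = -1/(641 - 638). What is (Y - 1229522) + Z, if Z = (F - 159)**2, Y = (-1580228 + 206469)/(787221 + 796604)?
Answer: -617976977919691/513159300 ≈ -1.2043e+6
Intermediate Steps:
Y = -1373759/1583825 ≈ -0.86737
F = 1/18 (F = -(-1)/(6*(641 - 638)) = -(-1)/(6*3) = -1/6*(-1/3) = 1/18 ≈ 0.055556)
Z = 8185321/324 (Z = (1/18 - 159)**2 = (-2861/18)**2 = 8185321/324 ≈ 25263.)
(Y - 1229522) + Z = (-1373759/1583825 - 1229522) + 8185321/324 = -1947349055409/1583825 + 8185321/324 = -617976977919691/513159300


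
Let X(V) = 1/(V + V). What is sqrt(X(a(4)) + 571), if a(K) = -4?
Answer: sqrt(9134)/4 ≈ 23.893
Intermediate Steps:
X(V) = 1/(2*V)
sqrt(X(a(4)) + 571) = sqrt((1/2)/(-4) + 571) = sqrt((1/2)*(-1/4) + 571) = sqrt(-1/8 + 571) = sqrt(4567/8) = sqrt(9134)/4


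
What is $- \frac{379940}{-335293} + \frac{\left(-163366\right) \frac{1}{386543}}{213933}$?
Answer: $\frac{31418818941526622}{27726821143325367} \approx 1.1332$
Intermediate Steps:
$- \frac{379940}{-335293} + \frac{\left(-163366\right) \frac{1}{386543}}{213933} = \left(-379940\right) \left(- \frac{1}{335293}\right) + \left(-163366\right) \frac{1}{386543} \cdot \frac{1}{213933} = \frac{379940}{335293} - \frac{163366}{82694303619} = \frac{31418818941526622}{27726821143325367}$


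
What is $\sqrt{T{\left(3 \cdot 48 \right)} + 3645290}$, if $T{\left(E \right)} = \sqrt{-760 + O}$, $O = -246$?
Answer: $\sqrt{3645290 + i \sqrt{1006}} \approx 1909.3 + 0.008 i$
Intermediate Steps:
$T{\left(E \right)} = i \sqrt{1006}$ ($T{\left(E \right)} = \sqrt{-760 - 246} = \sqrt{-1006} = i \sqrt{1006}$)
$\sqrt{T{\left(3 \cdot 48 \right)} + 3645290} = \sqrt{i \sqrt{1006} + 3645290} = \sqrt{3645290 + i \sqrt{1006}}$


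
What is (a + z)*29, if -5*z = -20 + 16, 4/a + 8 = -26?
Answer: 1682/85 ≈ 19.788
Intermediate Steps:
a = -2/17 (a = 4/(-8 - 26) = 4/(-34) = 4*(-1/34) = -2/17 ≈ -0.11765)
z = ⅘ (z = -(-20 + 16)/5 = -⅕*(-4) = ⅘ ≈ 0.80000)
(a + z)*29 = (-2/17 + ⅘)*29 = (58/85)*29 = 1682/85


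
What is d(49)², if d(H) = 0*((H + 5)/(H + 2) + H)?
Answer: 0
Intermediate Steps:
d(H) = 0 (d(H) = 0*((5 + H)/(2 + H) + H) = 0*(H + (5 + H)/(2 + H)) = 0)
d(49)² = 0² = 0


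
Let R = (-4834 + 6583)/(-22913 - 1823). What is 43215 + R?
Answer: 1068964491/24736 ≈ 43215.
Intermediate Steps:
R = -1749/24736 (R = 1749/(-24736) = 1749*(-1/24736) = -1749/24736 ≈ -0.070707)
43215 + R = 43215 - 1749/24736 = 1068964491/24736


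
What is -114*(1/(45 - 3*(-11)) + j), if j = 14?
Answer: -20767/13 ≈ -1597.5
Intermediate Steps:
-114*(1/(45 - 3*(-11)) + j) = -114*(1/(45 - 3*(-11)) + 14) = -114*(1/(45 + 33) + 14) = -114*(1/78 + 14) = -114*1093/78 = -20767/13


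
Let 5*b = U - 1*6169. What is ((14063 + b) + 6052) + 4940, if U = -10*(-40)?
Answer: 119506/5 ≈ 23901.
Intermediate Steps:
U = 400
b = -5769/5 (b = (400 - 1*6169)/5 = (400 - 6169)/5 = (⅕)*(-5769) = -5769/5 ≈ -1153.8)
((14063 + b) + 6052) + 4940 = ((14063 - 5769/5) + 6052) + 4940 = (64546/5 + 6052) + 4940 = 94806/5 + 4940 = 119506/5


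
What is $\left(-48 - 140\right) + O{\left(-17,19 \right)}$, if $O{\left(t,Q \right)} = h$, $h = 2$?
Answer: $-186$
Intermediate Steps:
$O{\left(t,Q \right)} = 2$
$\left(-48 - 140\right) + O{\left(-17,19 \right)} = \left(-48 - 140\right) + 2 = -188 + 2 = -186$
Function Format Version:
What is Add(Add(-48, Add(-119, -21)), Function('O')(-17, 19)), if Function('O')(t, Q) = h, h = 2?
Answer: -186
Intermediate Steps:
Function('O')(t, Q) = 2
Add(Add(-48, Add(-119, -21)), Function('O')(-17, 19)) = Add(Add(-48, Add(-119, -21)), 2) = Add(Add(-48, -140), 2) = Add(-188, 2) = -186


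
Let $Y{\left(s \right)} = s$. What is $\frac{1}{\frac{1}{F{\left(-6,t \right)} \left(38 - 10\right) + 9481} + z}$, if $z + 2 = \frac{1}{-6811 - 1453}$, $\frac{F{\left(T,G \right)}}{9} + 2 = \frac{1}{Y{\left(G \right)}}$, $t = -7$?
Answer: $- \frac{73888424}{147777525} \approx -0.5$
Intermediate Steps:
$F{\left(T,G \right)} = -18 + \frac{9}{G}$
$z = - \frac{16529}{8264}$ ($z = -2 + \frac{1}{-6811 - 1453} = -2 + \frac{1}{-8264} = -2 - \frac{1}{8264} = - \frac{16529}{8264} \approx -2.0001$)
$\frac{1}{\frac{1}{F{\left(-6,t \right)} \left(38 - 10\right) + 9481} + z} = \frac{1}{\frac{1}{\left(-18 + \frac{9}{-7}\right) \left(38 - 10\right) + 9481} - \frac{16529}{8264}} = \frac{1}{\frac{1}{\left(-18 + 9 \left(- \frac{1}{7}\right)\right) 28 + 9481} - \frac{16529}{8264}} = \frac{1}{\frac{1}{\left(-18 - \frac{9}{7}\right) 28 + 9481} - \frac{16529}{8264}} = \frac{1}{\frac{1}{\left(- \frac{135}{7}\right) 28 + 9481} - \frac{16529}{8264}} = \frac{1}{\frac{1}{-540 + 9481} - \frac{16529}{8264}} = \frac{1}{\frac{1}{8941} - \frac{16529}{8264}} = \frac{1}{- \frac{147777525}{73888424}} = - \frac{73888424}{147777525}$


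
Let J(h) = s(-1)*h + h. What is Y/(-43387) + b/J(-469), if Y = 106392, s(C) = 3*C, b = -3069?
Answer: -232950399/40697006 ≈ -5.7240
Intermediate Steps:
J(h) = -2*h (J(h) = (3*(-1))*h + h = -3*h + h = -2*h)
Y/(-43387) + b/J(-469) = 106392/(-43387) - 3069/((-2*(-469))) = 106392*(-1/43387) - 3069/938 = -106392/43387 - 3069*1/938 = -106392/43387 - 3069/938 = -232950399/40697006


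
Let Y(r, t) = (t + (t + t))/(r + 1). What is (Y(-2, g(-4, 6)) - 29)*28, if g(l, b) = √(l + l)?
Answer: -812 - 168*I*√2 ≈ -812.0 - 237.59*I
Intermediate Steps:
g(l, b) = √2*√l (g(l, b) = √(2*l) = √2*√l)
Y(r, t) = 3*t/(1 + r) (Y(r, t) = (t + 2*t)/(1 + r) = (3*t)/(1 + r) = 3*t/(1 + r))
(Y(-2, g(-4, 6)) - 29)*28 = (3*(√2*√(-4))/(1 - 2) - 29)*28 = (3*(√2*(2*I))/(-1) - 29)*28 = (3*(2*I*√2)*(-1) - 29)*28 = (-6*I*√2 - 29)*28 = (-29 - 6*I*√2)*28 = -812 - 168*I*√2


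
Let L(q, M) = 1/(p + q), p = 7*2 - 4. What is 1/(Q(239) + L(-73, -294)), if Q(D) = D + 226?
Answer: 63/29294 ≈ 0.0021506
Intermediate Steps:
Q(D) = 226 + D
p = 10 (p = 14 - 4 = 10)
L(q, M) = 1/(10 + q)
1/(Q(239) + L(-73, -294)) = 1/((226 + 239) + 1/(10 - 73)) = 1/(465 + 1/(-63)) = 1/(465 - 1/63) = 1/(29294/63) = 63/29294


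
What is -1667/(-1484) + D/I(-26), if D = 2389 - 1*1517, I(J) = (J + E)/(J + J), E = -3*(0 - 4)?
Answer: 4808131/1484 ≈ 3240.0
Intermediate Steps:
E = 12 (E = -3*(-4) = 12)
I(J) = (12 + J)/(2*J) (I(J) = (J + 12)/(J + J) = (12 + J)/((2*J)) = (12 + J)*(1/(2*J)) = (12 + J)/(2*J))
D = 872 (D = 2389 - 1517 = 872)
-1667/(-1484) + D/I(-26) = -1667/(-1484) + 872/(((½)*(12 - 26)/(-26))) = -1667*(-1/1484) + 872/(((½)*(-1/26)*(-14))) = 1667/1484 + 872/(7/26) = 1667/1484 + 872*(26/7) = 1667/1484 + 22672/7 = 4808131/1484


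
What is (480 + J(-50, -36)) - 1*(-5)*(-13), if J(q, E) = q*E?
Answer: 2215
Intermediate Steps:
J(q, E) = E*q
(480 + J(-50, -36)) - 1*(-5)*(-13) = (480 - 36*(-50)) - 1*(-5)*(-13) = (480 + 1800) + 5*(-13) = 2280 - 65 = 2215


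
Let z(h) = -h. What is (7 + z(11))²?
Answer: 16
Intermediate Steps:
(7 + z(11))² = (7 - 1*11)² = (7 - 11)² = (-4)² = 16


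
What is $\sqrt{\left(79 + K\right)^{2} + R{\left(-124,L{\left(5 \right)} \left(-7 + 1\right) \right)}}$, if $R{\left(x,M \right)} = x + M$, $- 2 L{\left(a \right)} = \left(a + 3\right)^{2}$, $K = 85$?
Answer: $6 \sqrt{749} \approx 164.21$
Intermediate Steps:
$L{\left(a \right)} = - \frac{\left(3 + a\right)^{2}}{2}$ ($L{\left(a \right)} = - \frac{\left(a + 3\right)^{2}}{2} = - \frac{\left(3 + a\right)^{2}}{2}$)
$R{\left(x,M \right)} = M + x$
$\sqrt{\left(79 + K\right)^{2} + R{\left(-124,L{\left(5 \right)} \left(-7 + 1\right) \right)}} = \sqrt{\left(79 + 85\right)^{2} - \left(124 - - \frac{\left(3 + 5\right)^{2}}{2} \left(-7 + 1\right)\right)} = \sqrt{164^{2} - \left(124 - - \frac{8^{2}}{2} \left(-6\right)\right)} = \sqrt{26896 - \left(124 - \left(- \frac{1}{2}\right) 64 \left(-6\right)\right)} = \sqrt{26896 - -68} = \sqrt{26896 + \left(192 - 124\right)} = \sqrt{26896 + 68} = \sqrt{26964} = 6 \sqrt{749}$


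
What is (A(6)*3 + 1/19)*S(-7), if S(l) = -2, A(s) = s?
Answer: -686/19 ≈ -36.105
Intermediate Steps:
(A(6)*3 + 1/19)*S(-7) = (6*3 + 1/19)*(-2) = (18 + 1/19)*(-2) = (343/19)*(-2) = -686/19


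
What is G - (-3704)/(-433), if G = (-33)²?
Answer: 467833/433 ≈ 1080.4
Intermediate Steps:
G = 1089
G - (-3704)/(-433) = 1089 - (-3704)/(-433) = 1089 - (-3704)*(-1)/433 = 1089 - 1*3704/433 = 1089 - 3704/433 = 467833/433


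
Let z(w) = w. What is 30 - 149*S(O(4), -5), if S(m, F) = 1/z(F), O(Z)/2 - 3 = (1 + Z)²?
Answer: 299/5 ≈ 59.800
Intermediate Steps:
O(Z) = 6 + 2*(1 + Z)²
S(m, F) = 1/F
30 - 149*S(O(4), -5) = 30 - 149/(-5) = 30 - 149*(-⅕) = 30 + 149/5 = 299/5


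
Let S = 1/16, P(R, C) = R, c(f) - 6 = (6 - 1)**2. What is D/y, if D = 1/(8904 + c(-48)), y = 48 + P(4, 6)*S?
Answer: 4/1724455 ≈ 2.3196e-6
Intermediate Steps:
c(f) = 31 (c(f) = 6 + (6 - 1)**2 = 6 + 5**2 = 6 + 25 = 31)
S = 1/16 ≈ 0.062500
y = 193/4 (y = 48 + 4*(1/16) = 48 + 1/4 = 193/4 ≈ 48.250)
D = 1/8935 (D = 1/(8904 + 31) = 1/8935 ≈ 0.00011192)
D/y = 1/(8935*(193/4)) = (1/8935)*(4/193) = 4/1724455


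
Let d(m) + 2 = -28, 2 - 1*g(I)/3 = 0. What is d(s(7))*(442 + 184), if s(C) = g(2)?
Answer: -18780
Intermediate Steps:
g(I) = 6 (g(I) = 6 - 3*0 = 6 + 0 = 6)
s(C) = 6
d(m) = -30 (d(m) = -2 - 28 = -30)
d(s(7))*(442 + 184) = -30*(442 + 184) = -30*626 = -18780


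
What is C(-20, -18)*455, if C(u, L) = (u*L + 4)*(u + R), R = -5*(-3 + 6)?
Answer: -5796700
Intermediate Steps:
R = -15 (R = -5*3 = -15)
C(u, L) = (-15 + u)*(4 + L*u) (C(u, L) = (u*L + 4)*(u - 15) = (L*u + 4)*(-15 + u) = (4 + L*u)*(-15 + u) = (-15 + u)*(4 + L*u))
C(-20, -18)*455 = (-60 + 4*(-20) - 18*(-20)² - 15*(-18)*(-20))*455 = (-60 - 80 - 18*400 - 5400)*455 = (-60 - 80 - 7200 - 5400)*455 = -12740*455 = -5796700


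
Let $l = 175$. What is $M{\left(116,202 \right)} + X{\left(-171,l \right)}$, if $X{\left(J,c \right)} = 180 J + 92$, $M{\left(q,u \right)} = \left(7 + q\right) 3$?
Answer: $-30319$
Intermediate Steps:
$M{\left(q,u \right)} = 21 + 3 q$
$X{\left(J,c \right)} = 92 + 180 J$
$M{\left(116,202 \right)} + X{\left(-171,l \right)} = \left(21 + 3 \cdot 116\right) + \left(92 + 180 \left(-171\right)\right) = \left(21 + 348\right) + \left(92 - 30780\right) = 369 - 30688 = -30319$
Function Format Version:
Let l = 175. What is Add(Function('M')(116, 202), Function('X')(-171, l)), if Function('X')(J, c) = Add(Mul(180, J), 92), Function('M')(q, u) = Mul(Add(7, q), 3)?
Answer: -30319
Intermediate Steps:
Function('M')(q, u) = Add(21, Mul(3, q))
Function('X')(J, c) = Add(92, Mul(180, J))
Add(Function('M')(116, 202), Function('X')(-171, l)) = Add(Add(21, Mul(3, 116)), Add(92, Mul(180, -171))) = Add(Add(21, 348), Add(92, -30780)) = Add(369, -30688) = -30319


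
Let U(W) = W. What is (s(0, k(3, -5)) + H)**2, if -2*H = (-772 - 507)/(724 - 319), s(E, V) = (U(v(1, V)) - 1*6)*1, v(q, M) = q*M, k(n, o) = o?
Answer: 58232161/656100 ≈ 88.755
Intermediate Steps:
v(q, M) = M*q
s(E, V) = -6 + V (s(E, V) = (V*1 - 1*6)*1 = (V - 6)*1 = (-6 + V)*1 = -6 + V)
H = 1279/810 (H = -(-772 - 507)/(2*(724 - 319)) = -(-1279)/(2*405) = -1/2*(-1279/405) = 1279/810 ≈ 1.5790)
(s(0, k(3, -5)) + H)**2 = ((-6 - 5) + 1279/810)**2 = (-11 + 1279/810)**2 = (-7631/810)**2 = 58232161/656100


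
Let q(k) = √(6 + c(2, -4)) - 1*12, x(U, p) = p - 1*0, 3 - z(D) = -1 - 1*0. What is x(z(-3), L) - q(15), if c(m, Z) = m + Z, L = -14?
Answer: -4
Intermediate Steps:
z(D) = 4 (z(D) = 3 - (-1 - 1*0) = 3 - (-1 + 0) = 3 - 1*(-1) = 3 + 1 = 4)
c(m, Z) = Z + m
x(U, p) = p (x(U, p) = p + 0 = p)
q(k) = -10 (q(k) = √(6 + (-4 + 2)) - 1*12 = √(6 - 2) - 12 = √4 - 12 = 2 - 12 = -10)
x(z(-3), L) - q(15) = -14 - 1*(-10) = -14 + 10 = -4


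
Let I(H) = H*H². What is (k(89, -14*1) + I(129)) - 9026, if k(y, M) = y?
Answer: 2137752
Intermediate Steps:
I(H) = H³
(k(89, -14*1) + I(129)) - 9026 = (89 + 129³) - 9026 = (89 + 2146689) - 9026 = 2146778 - 9026 = 2137752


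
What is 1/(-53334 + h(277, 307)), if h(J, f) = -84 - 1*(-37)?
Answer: -1/53381 ≈ -1.8733e-5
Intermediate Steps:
h(J, f) = -47 (h(J, f) = -84 + 37 = -47)
1/(-53334 + h(277, 307)) = 1/(-53334 - 47) = 1/(-53381) = -1/53381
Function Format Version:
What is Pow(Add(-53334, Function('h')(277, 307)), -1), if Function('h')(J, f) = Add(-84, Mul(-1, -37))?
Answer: Rational(-1, 53381) ≈ -1.8733e-5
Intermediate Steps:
Function('h')(J, f) = -47 (Function('h')(J, f) = Add(-84, 37) = -47)
Pow(Add(-53334, Function('h')(277, 307)), -1) = Pow(Add(-53334, -47), -1) = Pow(-53381, -1) = Rational(-1, 53381)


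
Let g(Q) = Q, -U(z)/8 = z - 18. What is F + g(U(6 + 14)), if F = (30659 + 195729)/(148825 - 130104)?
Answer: -73148/18721 ≈ -3.9073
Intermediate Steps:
U(z) = 144 - 8*z (U(z) = -8*(z - 18) = -8*(-18 + z) = 144 - 8*z)
F = 226388/18721 ≈ 12.093
F + g(U(6 + 14)) = 226388/18721 + (144 - 8*(6 + 14)) = 226388/18721 + (144 - 8*20) = 226388/18721 + (144 - 160) = 226388/18721 - 16 = -73148/18721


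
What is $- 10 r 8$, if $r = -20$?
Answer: $1600$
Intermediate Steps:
$- 10 r 8 = \left(-10\right) \left(-20\right) 8 = 200 \cdot 8 = 1600$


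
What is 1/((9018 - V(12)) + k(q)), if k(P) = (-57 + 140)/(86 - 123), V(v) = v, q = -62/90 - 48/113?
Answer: 37/333139 ≈ 0.00011106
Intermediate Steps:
q = -5663/5085 (q = -62*1/90 - 48*1/113 = -31/45 - 48/113 = -5663/5085 ≈ -1.1137)
k(P) = -83/37 (k(P) = 83/(-37) = 83*(-1/37) = -83/37)
1/((9018 - V(12)) + k(q)) = 1/((9018 - 1*12) - 83/37) = 1/((9018 - 12) - 83/37) = 1/(9006 - 83/37) = 1/(333139/37) = 37/333139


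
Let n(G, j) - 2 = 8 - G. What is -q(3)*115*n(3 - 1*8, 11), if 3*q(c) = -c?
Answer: 1725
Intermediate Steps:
q(c) = -c/3 (q(c) = (-c)/3 = -c/3)
n(G, j) = 10 - G (n(G, j) = 2 + (8 - G) = 10 - G)
-q(3)*115*n(3 - 1*8, 11) = --⅓*3*115*(10 - (3 - 1*8)) = -(-1*115)*(10 - (3 - 8)) = -(-115)*(10 - 1*(-5)) = -(-115)*(10 + 5) = -(-115)*15 = -1*(-1725) = 1725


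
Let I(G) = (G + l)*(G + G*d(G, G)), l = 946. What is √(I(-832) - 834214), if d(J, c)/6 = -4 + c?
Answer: √474828506 ≈ 21791.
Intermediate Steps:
d(J, c) = -24 + 6*c (d(J, c) = 6*(-4 + c) = -24 + 6*c)
I(G) = (946 + G)*(G + G*(-24 + 6*G)) (I(G) = (G + 946)*(G + G*(-24 + 6*G)) = (946 + G)*(G + G*(-24 + 6*G)))
√(I(-832) - 834214) = √(-832*(-21758 + 6*(-832)² + 5653*(-832)) - 834214) = √(-832*(-21758 + 6*692224 - 4703296) - 834214) = √(-832*(-21758 + 4153344 - 4703296) - 834214) = √(-832*(-571710) - 834214) = √(475662720 - 834214) = √474828506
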